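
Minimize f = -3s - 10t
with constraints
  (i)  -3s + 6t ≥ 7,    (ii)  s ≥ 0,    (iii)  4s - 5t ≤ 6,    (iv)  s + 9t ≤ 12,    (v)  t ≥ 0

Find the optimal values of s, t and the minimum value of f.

s = 3/11, t = 43/33, minimum f = -457/33

Corner points and f = -3s - 10t:
  (0, 7/6) → f = -35/3
  (3/11, 43/33) → f = -457/33
  (0, 4/3) → f = -40/3

The optimum lies where -3s + 6t = 7 and s + 9t = 12.
Solving simultaneously gives s = 3/11, t = 43/33.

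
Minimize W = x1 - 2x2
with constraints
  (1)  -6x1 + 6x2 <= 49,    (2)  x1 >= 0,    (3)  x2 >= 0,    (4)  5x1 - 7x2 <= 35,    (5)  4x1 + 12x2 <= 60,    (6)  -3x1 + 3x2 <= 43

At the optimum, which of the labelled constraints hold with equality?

(2) and (5)

Extreme points and W = x1 - 2x2:
  (0, 0) → W = 0
  (0, 5) → W = -10
  (7, 0) → W = 7
  (105/11, 20/11) → W = 65/11

The minimum is at (0, 5). Substituting into each constraint, equality holds for (2) and (5); the remaining constraints have slack.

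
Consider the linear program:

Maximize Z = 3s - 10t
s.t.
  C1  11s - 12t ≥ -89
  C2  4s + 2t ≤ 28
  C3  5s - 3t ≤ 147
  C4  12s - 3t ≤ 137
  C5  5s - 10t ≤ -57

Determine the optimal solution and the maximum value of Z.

s = -103/25, t = 91/25, maximum Z = -1219/25

Corner points and Z = 3s - 10t:
  (79/35, 332/35) → Z = -3083/35
  (-103/25, 91/25) → Z = -1219/25
  (83/25, 184/25) → Z = -1591/25

At the optimal vertex, 11s - 12t = -89 and 5s - 10t = -57.
Solving simultaneously gives s = -103/25, t = 91/25.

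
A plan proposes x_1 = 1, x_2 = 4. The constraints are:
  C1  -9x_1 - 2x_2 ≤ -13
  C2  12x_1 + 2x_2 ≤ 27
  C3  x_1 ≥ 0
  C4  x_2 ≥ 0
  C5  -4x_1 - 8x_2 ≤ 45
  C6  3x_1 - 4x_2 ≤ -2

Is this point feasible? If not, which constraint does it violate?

feasible

C1: -17 ≤ -13 ✓
C2: 20 ≤ 27 ✓
C3: 1 ≥ 0 ✓
C4: 4 ≥ 0 ✓
C5: -36 ≤ 45 ✓
C6: -13 ≤ -2 ✓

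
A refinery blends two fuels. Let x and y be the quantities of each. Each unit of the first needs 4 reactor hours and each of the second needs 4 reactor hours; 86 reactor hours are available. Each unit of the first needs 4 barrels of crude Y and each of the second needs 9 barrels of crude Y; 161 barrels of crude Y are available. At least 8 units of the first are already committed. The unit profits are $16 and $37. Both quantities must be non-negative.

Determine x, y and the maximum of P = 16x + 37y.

Feasible corners and P = 16x + 37y:
  (43/2, 0) → P = 344
  (8, 0) → P = 128
  (8, 27/2) → P = 1255/2

The optimum lies where 4x + 4y = 86 and x = 8.
Solving simultaneously gives x = 8, y = 27/2.

x = 8, y = 27/2, maximum P = 1255/2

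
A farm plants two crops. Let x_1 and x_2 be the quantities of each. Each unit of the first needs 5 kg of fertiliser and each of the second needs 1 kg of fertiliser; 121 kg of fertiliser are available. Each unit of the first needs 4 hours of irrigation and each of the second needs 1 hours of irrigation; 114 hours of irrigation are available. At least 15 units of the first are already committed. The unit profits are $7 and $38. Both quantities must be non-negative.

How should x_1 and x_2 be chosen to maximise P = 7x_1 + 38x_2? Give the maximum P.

x_1 = 15, x_2 = 46, maximum P = 1853

Extreme points and P = 7x_1 + 38x_2:
  (121/5, 0) → P = 847/5
  (15, 0) → P = 105
  (15, 46) → P = 1853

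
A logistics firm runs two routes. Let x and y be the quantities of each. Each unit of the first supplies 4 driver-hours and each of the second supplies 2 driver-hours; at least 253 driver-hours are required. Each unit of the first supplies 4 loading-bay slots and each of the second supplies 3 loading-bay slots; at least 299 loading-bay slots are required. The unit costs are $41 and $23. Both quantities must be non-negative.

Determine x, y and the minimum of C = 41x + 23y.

x = 161/4, y = 46, minimum C = 10833/4

Feasible corners and C = 41x + 23y:
  (0, 253/2) → C = 5819/2
  (299/4, 0) → C = 12259/4
  (161/4, 46) → C = 10833/4
The feasible region is unbounded (it extends along (0, 1), (1, 0)), but C strictly increases along every unbounded feasible direction, so there is no improving ray and the minimum is attained at a vertex.

The optimum lies where 4x + 2y = 253 and 4x + 3y = 299.
Solving simultaneously gives x = 161/4, y = 46.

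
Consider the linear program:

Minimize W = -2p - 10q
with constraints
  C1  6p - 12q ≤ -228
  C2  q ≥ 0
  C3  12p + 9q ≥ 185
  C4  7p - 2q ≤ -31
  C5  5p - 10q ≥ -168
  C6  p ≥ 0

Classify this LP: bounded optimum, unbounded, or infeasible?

infeasible

Constraints 6p - 12q ≤ -228 and 5p - 10q ≥ -168 have parallel boundaries but demand opposite sides — no point can satisfy both, so the region is empty.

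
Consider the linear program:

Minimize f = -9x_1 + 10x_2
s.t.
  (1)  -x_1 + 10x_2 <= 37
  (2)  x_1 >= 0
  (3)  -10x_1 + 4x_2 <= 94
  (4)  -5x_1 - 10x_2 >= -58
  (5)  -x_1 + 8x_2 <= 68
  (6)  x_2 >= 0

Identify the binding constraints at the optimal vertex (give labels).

(4) and (6)

Vertices and f = -9x_1 + 10x_2:
  (0, 37/10) → f = 37
  (7/2, 81/20) → f = 9
  (0, 0) → f = 0
  (58/5, 0) → f = -522/5

The minimum is at (58/5, 0). Substituting into each constraint, equality holds for (4) and (6); the remaining constraints have slack.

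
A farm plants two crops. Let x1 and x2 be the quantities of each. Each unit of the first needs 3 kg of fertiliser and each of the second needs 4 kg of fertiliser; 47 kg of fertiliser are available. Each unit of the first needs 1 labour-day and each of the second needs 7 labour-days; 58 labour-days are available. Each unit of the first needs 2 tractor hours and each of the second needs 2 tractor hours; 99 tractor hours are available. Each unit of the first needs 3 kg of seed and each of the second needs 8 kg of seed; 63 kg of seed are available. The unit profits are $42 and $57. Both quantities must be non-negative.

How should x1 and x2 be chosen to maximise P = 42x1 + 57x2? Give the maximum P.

x1 = 31/3, x2 = 4, maximum P = 662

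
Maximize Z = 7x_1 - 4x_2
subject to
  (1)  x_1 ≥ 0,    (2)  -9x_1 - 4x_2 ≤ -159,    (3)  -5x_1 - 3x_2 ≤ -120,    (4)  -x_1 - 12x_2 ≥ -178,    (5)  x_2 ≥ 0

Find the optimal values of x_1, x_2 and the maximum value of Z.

The binding constraints are -x_1 - 12x_2 = -178 and x_2 = 0.
Solving simultaneously gives x_1 = 178, x_2 = 0.

x_1 = 178, x_2 = 0, maximum Z = 1246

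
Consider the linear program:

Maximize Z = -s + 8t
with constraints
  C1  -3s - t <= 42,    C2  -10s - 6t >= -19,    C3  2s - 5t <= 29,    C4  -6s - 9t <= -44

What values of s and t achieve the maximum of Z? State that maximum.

Feasible corners and Z = -s + 8t:
  (-271/8, 477/8) → Z = 4087/8
  (-422/21, 128/7) → Z = 3494/21
  (-31/18, 163/27) → Z = 2701/54

s = -271/8, t = 477/8, maximum Z = 4087/8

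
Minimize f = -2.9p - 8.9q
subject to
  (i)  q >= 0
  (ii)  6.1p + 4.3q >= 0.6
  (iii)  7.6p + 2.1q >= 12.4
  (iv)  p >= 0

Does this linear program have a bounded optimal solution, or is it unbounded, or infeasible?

unbounded

From the feasible point (31/19, 0), moving in the direction (0, 1) keeps every constraint satisfied while f decreases without bound.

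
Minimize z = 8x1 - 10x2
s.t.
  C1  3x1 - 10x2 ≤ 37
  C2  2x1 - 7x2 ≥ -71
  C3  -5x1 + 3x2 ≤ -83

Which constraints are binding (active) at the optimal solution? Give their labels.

C2 and C3

Vertices and z = 8x1 - 10x2:
  (969, 287) → z = 4882
  (719/41, 64/41) → z = 5112/41
  (794/29, 521/29) → z = 1142/29

The minimum is at (794/29, 521/29). Substituting into each constraint, equality holds for C2 and C3; the remaining constraints have slack.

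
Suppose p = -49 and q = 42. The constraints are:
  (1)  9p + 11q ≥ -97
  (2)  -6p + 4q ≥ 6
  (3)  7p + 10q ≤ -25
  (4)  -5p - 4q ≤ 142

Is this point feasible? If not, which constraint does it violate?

not feasible — violates (3)

Constraint (3): 7p + 10q = 77, which is not ≤ -25. All other constraints are satisfied.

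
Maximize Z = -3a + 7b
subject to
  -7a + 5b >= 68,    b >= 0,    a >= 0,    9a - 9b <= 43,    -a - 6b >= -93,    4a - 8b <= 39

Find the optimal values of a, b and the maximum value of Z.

a = 0, b = 31/2, maximum Z = 217/2

Vertices and Z = -3a + 7b:
  (0, 68/5) → Z = 476/5
  (57/47, 719/47) → Z = 4862/47
  (0, 31/2) → Z = 217/2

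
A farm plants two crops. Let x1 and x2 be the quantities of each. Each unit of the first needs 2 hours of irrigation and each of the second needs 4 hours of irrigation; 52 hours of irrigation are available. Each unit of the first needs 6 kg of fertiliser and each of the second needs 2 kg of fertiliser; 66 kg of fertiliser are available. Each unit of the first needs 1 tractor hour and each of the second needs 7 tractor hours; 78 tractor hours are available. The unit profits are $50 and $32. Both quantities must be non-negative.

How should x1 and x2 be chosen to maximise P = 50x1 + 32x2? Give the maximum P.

x1 = 8, x2 = 9, maximum P = 688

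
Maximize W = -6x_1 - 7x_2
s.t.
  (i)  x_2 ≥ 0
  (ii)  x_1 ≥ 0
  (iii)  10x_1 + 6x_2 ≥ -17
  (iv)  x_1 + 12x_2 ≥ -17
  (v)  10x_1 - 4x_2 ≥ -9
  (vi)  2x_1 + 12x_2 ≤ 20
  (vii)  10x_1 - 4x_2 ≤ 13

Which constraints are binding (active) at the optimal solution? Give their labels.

Feasible corners and W = -6x_1 - 7x_2:
  (0, 0) → W = 0
  (13/10, 0) → W = -39/5
  (0, 5/3) → W = -35/3
  (59/32, 87/64) → W = -1317/64

The maximum is at (0, 0). Substituting into each constraint, equality holds for (i) and (ii); the remaining constraints have slack.

(i) and (ii)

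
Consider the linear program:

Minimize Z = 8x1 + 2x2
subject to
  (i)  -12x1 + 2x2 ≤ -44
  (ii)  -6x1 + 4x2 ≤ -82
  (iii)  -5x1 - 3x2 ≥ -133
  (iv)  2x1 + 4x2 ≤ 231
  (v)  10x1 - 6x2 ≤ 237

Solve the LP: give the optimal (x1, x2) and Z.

x1 = -105/26, x2 = -601/13, minimum Z = -1622/13

Vertices and Z = 8x1 + 2x2:
  (1/3, -20) → Z = -112/3
  (-105/26, -601/13) → Z = -1622/13
  (389/19, 194/19) → Z = 3500/19
  (503/20, 29/12) → Z = 6181/30

The binding constraints are -12x1 + 2x2 = -44 and 10x1 - 6x2 = 237.
Solving simultaneously gives x1 = -105/26, x2 = -601/13.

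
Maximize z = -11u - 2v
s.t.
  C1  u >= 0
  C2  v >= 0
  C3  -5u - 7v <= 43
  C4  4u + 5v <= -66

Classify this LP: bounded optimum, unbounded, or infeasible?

The boundaries u = 0 and v = 0 meet at (0, 0), but that point violates 4u + 5v ≤ -66. Every candidate vertex is excluded by some other constraint, so the feasible region is empty.

infeasible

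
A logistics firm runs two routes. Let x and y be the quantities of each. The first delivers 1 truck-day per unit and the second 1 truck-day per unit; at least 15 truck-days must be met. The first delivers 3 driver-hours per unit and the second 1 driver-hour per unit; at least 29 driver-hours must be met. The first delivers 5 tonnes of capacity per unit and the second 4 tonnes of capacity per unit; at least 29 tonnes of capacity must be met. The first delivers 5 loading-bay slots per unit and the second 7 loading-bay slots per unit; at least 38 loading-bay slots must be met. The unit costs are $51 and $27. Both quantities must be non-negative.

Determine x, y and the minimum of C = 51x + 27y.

x = 7, y = 8, minimum C = 573

The feasible region is unbounded (it extends along (0, 1), (1, 0)), but C strictly increases along every unbounded feasible direction, so there is no improving ray and the minimum is attained at a vertex.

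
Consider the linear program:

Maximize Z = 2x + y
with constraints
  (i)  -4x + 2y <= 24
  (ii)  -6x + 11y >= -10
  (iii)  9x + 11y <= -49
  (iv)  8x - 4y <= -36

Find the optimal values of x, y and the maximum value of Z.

x = -148/31, y = -17/31, maximum Z = -313/31

Vertices and Z = 2x + y:
  (-71/8, -23/4) → Z = -47/2
  (-181/31, 10/31) → Z = -352/31
  (-109/16, -37/8) → Z = -73/4
  (-148/31, -17/31) → Z = -313/31

The binding constraints are 9x + 11y = -49 and 8x - 4y = -36.
Solving simultaneously gives x = -148/31, y = -17/31.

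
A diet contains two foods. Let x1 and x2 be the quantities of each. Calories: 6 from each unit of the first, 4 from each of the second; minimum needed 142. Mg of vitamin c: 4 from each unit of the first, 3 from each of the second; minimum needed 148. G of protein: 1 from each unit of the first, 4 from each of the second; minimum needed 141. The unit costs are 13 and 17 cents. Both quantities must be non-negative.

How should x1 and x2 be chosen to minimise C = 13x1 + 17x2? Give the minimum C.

x1 = 13, x2 = 32, minimum C = 713

Vertices and C = 13x1 + 17x2:
  (0, 148/3) → C = 2516/3
  (141, 0) → C = 1833
  (13, 32) → C = 713
The feasible region is unbounded (it extends along (0, 1), (1, 0)), but C strictly increases along every unbounded feasible direction, so there is no improving ray and the minimum is attained at a vertex.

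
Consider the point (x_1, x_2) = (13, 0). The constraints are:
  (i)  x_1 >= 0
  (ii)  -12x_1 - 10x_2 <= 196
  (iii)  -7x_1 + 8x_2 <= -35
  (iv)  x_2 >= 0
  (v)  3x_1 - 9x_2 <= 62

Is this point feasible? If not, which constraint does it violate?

feasible

(i): 13 ≥ 0 ✓
(ii): -156 ≤ 196 ✓
(iii): -91 ≤ -35 ✓
(iv): 0 ≥ 0 ✓
(v): 39 ≤ 62 ✓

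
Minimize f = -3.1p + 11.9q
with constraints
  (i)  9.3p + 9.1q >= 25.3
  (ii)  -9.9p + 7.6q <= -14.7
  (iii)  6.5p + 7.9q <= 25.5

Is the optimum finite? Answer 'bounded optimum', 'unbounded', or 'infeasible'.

unbounded

From the feasible point (32605/16077, 3792/5359), moving in the direction (9.1, -9.3) keeps every constraint satisfied while f decreases without bound.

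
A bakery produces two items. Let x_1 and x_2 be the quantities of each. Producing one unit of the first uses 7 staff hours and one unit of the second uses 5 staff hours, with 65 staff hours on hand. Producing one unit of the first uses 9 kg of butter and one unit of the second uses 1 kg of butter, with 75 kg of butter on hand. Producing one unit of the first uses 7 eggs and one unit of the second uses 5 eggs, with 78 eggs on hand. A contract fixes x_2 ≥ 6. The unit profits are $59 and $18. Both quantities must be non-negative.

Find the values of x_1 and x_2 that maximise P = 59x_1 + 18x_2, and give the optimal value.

x_1 = 5, x_2 = 6, maximum P = 403

Extreme points and P = 59x_1 + 18x_2:
  (0, 13) → P = 234
  (0, 6) → P = 108
  (5, 6) → P = 403

The binding constraints are 7x_1 + 5x_2 = 65 and x_2 = 6.
Solving simultaneously gives x_1 = 5, x_2 = 6.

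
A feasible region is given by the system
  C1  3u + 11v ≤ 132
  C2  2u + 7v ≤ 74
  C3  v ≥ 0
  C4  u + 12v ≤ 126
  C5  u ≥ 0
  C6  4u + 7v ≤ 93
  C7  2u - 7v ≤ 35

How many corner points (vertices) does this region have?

Pairwise boundary intersections that survive every other constraint:
  (6/17, 178/17)
  (19/2, 55/7)
  (0, 0)
  (35/2, 0)
  (0, 21/2)
  (64/3, 23/21)

6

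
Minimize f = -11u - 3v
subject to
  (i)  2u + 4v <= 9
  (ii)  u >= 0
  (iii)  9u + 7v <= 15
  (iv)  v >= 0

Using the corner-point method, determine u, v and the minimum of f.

Vertices and f = -11u - 3v:
  (0, 15/7) → f = -45/7
  (0, 0) → f = 0
  (5/3, 0) → f = -55/3

The binding constraints are 9u + 7v = 15 and v = 0.
Solving simultaneously gives u = 5/3, v = 0.

u = 5/3, v = 0, minimum f = -55/3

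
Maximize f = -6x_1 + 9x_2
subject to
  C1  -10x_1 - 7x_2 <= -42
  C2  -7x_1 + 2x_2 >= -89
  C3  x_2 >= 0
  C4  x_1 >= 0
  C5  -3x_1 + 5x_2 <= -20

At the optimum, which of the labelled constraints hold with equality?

Feasible corners and f = -6x_1 + 9x_2:
  (89/7, 0) → f = -534/7
  (405/29, 127/29) → f = -1287/29
  (20/3, 0) → f = -40

The maximum is at (20/3, 0). Substituting into each constraint, equality holds for C3 and C5; the remaining constraints have slack.

C3 and C5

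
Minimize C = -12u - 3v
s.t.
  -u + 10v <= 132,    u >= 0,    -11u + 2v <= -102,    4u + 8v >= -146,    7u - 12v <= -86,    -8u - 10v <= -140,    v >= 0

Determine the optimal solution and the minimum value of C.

u = 362/29, v = 419/29, minimum C = -5601/29

Corner points and C = -12u - 3v:
  (107/9, 259/18) → C = -1115/6
  (362/29, 419/29) → C = -5601/29
  (698/59, 830/59) → C = -10866/59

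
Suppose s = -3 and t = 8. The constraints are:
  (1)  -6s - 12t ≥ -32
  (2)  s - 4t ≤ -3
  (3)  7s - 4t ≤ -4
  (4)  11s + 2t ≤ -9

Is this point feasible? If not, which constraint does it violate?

not feasible — violates (1)

Constraint (1): -6s - 12t = -78, which is not ≥ -32. All other constraints are satisfied.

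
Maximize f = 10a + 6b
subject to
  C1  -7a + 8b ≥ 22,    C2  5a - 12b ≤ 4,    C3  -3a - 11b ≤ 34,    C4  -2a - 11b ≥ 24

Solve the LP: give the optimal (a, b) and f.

Vertices and f = 10a + 6b:
  (-514/101, -172/101) → f = -6172/101
  (-14/3, -4/3) → f = -164/3
  (-10, -4/11) → f = -1124/11

At the optimal vertex, -7a + 8b = 22 and -2a - 11b = 24.
Solving simultaneously gives a = -14/3, b = -4/3.

a = -14/3, b = -4/3, maximum f = -164/3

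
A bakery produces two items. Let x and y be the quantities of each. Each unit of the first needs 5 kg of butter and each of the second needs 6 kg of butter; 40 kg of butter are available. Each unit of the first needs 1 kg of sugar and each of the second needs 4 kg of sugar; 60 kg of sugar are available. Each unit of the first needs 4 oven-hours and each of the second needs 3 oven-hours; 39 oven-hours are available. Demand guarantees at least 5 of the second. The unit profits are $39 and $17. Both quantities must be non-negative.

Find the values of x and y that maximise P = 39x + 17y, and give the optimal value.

Vertices and P = 39x + 17y:
  (0, 20/3) → P = 340/3
  (0, 5) → P = 85
  (2, 5) → P = 163

The binding constraints are 5x + 6y = 40 and y = 5.
Solving simultaneously gives x = 2, y = 5.

x = 2, y = 5, maximum P = 163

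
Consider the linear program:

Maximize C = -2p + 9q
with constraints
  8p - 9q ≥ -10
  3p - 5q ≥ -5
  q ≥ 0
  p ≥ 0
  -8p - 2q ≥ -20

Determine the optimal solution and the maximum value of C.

p = 45/23, q = 50/23, maximum C = 360/23

Feasible corners and C = -2p + 9q:
  (0, 1) → C = 9
  (45/23, 50/23) → C = 360/23
  (0, 0) → C = 0
  (5/2, 0) → C = -5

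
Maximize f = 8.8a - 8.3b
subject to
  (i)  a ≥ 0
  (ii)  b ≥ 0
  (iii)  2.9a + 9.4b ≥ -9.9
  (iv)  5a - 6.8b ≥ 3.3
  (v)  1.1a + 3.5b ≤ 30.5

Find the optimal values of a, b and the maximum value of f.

a = 305/11, b = 0, maximum f = 244

Corner points and f = 8.8a - 8.3b:
  (33/50, 0) → f = 726/125
  (305/11, 0) → f = 244
  (21895/2498, 14887/2498) → f = 691139/24980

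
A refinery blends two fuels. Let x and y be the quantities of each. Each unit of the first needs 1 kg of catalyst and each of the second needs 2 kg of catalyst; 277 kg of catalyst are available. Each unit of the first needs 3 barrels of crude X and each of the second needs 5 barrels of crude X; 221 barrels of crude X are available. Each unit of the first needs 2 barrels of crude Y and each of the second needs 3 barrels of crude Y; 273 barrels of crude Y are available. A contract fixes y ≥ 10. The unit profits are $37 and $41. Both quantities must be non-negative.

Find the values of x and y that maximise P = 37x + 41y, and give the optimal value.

Extreme points and P = 37x + 41y:
  (0, 221/5) → P = 9061/5
  (0, 10) → P = 410
  (57, 10) → P = 2519

The optimum lies where 3x + 5y = 221 and y = 10.
Solving simultaneously gives x = 57, y = 10.

x = 57, y = 10, maximum P = 2519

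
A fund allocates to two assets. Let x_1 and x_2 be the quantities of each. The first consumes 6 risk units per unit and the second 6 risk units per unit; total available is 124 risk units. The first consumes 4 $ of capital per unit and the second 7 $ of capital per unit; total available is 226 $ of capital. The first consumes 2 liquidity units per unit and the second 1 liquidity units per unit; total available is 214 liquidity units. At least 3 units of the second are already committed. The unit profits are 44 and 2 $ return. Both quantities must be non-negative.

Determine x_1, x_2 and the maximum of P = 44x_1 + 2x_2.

Extreme points and P = 44x_1 + 2x_2:
  (0, 62/3) → P = 124/3
  (0, 3) → P = 6
  (53/3, 3) → P = 2350/3

At the optimal vertex, 6x_1 + 6x_2 = 124 and x_2 = 3.
Solving simultaneously gives x_1 = 53/3, x_2 = 3.

x_1 = 53/3, x_2 = 3, maximum P = 2350/3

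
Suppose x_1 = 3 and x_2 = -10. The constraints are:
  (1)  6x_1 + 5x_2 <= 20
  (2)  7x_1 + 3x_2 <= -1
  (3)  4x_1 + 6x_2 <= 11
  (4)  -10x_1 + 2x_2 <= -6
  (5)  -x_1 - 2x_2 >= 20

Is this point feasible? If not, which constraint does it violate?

not feasible — violates (5)

Constraint (5): -x_1 - 2x_2 = 17, which is not ≥ 20. All other constraints are satisfied.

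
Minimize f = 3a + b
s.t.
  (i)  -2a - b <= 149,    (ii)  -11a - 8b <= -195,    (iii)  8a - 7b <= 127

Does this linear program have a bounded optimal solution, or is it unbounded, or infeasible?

unbounded

From the feasible point (-1387/5, 2029/5), moving in the direction (-1, 2) keeps every constraint satisfied while f decreases without bound.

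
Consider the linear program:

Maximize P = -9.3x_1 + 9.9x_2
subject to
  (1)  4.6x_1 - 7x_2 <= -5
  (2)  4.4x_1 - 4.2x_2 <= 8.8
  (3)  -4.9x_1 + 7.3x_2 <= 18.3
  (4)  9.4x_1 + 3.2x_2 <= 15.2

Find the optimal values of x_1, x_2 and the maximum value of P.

x_1 = -1145/9, x_2 = -746/9, maximum P = 10877/30

Corner points and P = -9.3x_1 + 9.9x_2:
  (-1145/9, -746/9) → P = 10877/30
  (2260/2013, 2923/2013) → P = 26399/6710
  (524/843, 2465/843) → P = 65101/2810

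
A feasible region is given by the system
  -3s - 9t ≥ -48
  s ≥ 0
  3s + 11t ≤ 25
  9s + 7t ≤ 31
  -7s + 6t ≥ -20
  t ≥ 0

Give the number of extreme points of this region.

Pairwise boundary intersections that survive every other constraint:
  (0, 25/11)
  (0, 0)
  (83/39, 22/13)
  (326/103, 37/103)
  (20/7, 0)

5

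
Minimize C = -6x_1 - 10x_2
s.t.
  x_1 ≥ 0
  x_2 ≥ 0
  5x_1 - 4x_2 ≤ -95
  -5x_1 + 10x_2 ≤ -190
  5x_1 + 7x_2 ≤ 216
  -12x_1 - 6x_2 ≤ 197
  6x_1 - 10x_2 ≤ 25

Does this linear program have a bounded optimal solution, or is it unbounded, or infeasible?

The boundaries x_1 = 0 and 5x_1 - 4x_2 = -95 meet at (0, 95/4), but that point violates -5x_1 + 10x_2 ≤ -190. Every candidate vertex is excluded by some other constraint, so the feasible region is empty.

infeasible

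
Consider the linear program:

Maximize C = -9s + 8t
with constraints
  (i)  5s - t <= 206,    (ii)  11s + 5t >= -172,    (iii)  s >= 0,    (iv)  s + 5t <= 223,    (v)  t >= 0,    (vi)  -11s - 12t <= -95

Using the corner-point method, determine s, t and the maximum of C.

Extreme points and C = -9s + 8t:
  (1253/26, 909/26) → C = -4005/26
  (206/5, 0) → C = -1854/5
  (0, 223/5) → C = 1784/5
  (0, 95/12) → C = 190/3
  (95/11, 0) → C = -855/11

At the optimal vertex, s = 0 and s + 5t = 223.
Solving simultaneously gives s = 0, t = 223/5.

s = 0, t = 223/5, maximum C = 1784/5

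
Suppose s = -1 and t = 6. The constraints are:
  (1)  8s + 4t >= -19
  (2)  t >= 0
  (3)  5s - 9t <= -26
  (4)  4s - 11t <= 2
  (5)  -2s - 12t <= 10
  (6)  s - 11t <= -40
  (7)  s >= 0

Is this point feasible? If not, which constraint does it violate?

not feasible — violates (7)

Constraint (7): s = -1, which is not ≥ 0. All other constraints are satisfied.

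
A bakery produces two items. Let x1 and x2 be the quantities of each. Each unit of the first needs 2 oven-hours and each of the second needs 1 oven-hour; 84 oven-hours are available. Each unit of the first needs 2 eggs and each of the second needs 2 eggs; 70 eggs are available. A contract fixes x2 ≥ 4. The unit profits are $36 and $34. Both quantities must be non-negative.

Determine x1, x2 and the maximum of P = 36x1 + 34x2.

x1 = 31, x2 = 4, maximum P = 1252

Vertices and P = 36x1 + 34x2:
  (0, 35) → P = 1190
  (0, 4) → P = 136
  (31, 4) → P = 1252

The optimum lies where 2x1 + 2x2 = 70 and x2 = 4.
Solving simultaneously gives x1 = 31, x2 = 4.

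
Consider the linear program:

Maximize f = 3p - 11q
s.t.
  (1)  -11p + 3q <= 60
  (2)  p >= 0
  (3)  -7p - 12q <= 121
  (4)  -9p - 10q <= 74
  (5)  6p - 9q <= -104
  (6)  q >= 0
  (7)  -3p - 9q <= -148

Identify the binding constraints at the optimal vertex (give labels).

(5) and (7)

Corner points and f = 3p - 11q:
  (0, 20) → f = -220
  (0, 148/9) → f = -1628/9
  (44/9, 400/27) → f = -4004/27
The feasible region is unbounded (it extends along (3, 2), (3, 11)), but f strictly decreases along every unbounded feasible direction, so there is no improving ray and the maximum is attained at a vertex.

The maximum is at (44/9, 400/27). Substituting into each constraint, equality holds for (5) and (7); the remaining constraints have slack.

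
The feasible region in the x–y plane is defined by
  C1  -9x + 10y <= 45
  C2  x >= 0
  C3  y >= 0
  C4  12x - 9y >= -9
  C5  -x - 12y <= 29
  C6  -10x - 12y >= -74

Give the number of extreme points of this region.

The feasible vertices (each the meet of two boundaries and inside every other half-plane) are:
  (0, 0)
  (0, 1)
  (37/5, 0)
  (31/13, 163/39)

4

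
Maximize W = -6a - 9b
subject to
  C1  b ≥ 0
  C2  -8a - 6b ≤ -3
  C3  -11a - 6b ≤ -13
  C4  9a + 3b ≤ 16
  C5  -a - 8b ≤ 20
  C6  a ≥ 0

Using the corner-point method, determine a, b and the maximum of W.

Extreme points and W = -6a - 9b:
  (13/11, 0) → W = -78/11
  (16/9, 0) → W = -32/3
  (0, 13/6) → W = -39/2
  (0, 16/3) → W = -48

a = 13/11, b = 0, maximum W = -78/11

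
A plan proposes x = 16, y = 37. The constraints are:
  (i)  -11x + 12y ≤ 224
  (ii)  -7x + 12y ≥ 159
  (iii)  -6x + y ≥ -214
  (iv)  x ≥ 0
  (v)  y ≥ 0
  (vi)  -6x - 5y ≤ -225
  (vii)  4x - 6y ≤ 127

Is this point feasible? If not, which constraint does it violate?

not feasible — violates (i)

Constraint (i): -11x + 12y = 268, which is not ≤ 224. All other constraints are satisfied.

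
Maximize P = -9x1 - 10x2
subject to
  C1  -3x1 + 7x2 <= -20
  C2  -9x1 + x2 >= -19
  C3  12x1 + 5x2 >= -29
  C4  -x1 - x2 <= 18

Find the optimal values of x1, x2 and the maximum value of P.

x1 = 22/19, x2 = -163/19, maximum P = 1432/19

Extreme points and P = -9x1 - 10x2:
  (113/60, -41/20) → P = 71/20
  (-103/99, -109/33) → P = 1399/33
  (22/19, -163/19) → P = 1432/19

The optimum lies where -9x1 + x2 = -19 and 12x1 + 5x2 = -29.
Solving simultaneously gives x1 = 22/19, x2 = -163/19.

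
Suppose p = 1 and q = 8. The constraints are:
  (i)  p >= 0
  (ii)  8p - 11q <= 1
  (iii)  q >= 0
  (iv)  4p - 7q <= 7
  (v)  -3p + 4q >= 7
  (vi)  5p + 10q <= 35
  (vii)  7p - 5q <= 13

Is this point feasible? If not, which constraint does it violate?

not feasible — violates (vi)

Constraint (vi): 5p + 10q = 85, which is not ≤ 35. All other constraints are satisfied.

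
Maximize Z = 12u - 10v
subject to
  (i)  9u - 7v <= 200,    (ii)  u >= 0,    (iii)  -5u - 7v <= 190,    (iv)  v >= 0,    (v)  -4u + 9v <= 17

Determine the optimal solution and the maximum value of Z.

u = 200/9, v = 0, maximum Z = 800/3

Feasible corners and Z = 12u - 10v:
  (200/9, 0) → Z = 800/3
  (1919/53, 953/53) → Z = 13498/53
  (0, 0) → Z = 0
  (0, 17/9) → Z = -170/9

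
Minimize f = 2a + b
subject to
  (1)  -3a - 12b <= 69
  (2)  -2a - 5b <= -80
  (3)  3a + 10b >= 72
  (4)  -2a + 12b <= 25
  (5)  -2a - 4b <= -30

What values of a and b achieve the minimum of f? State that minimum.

a = 835/34, b = 105/17, minimum f = 940/17

The feasible region is unbounded (it extends along (4, -1), (6, 1)), but f strictly increases along every unbounded feasible direction, so there is no improving ray and the minimum is attained at a vertex.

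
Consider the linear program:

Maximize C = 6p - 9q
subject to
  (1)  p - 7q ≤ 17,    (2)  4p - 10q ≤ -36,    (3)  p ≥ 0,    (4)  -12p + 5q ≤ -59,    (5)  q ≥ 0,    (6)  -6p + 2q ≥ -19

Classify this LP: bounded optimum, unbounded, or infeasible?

infeasible

The boundaries 4p - 10q = -36 and p = 0 meet at (0, 18/5), but that point violates -12p + 5q ≤ -59. Every candidate vertex is excluded by some other constraint, so the feasible region is empty.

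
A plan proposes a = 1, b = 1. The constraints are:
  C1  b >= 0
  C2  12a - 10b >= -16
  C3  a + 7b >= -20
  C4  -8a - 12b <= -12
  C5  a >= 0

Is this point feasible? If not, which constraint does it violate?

feasible

C1: 1 ≥ 0 ✓
C2: 2 ≥ -16 ✓
C3: 8 ≥ -20 ✓
C4: -20 ≤ -12 ✓
C5: 1 ≥ 0 ✓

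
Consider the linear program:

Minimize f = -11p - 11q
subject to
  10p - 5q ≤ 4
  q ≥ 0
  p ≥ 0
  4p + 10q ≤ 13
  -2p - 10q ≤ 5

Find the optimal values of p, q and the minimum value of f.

The optimum lies where 10p - 5q = 4 and 4p + 10q = 13.
Solving simultaneously gives p = 7/8, q = 19/20.

p = 7/8, q = 19/20, minimum f = -803/40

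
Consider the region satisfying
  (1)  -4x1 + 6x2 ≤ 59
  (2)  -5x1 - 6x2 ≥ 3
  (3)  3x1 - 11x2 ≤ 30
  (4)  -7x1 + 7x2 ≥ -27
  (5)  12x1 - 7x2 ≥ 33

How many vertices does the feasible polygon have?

The feasible vertices (each the meet of two boundaries and inside every other half-plane) are:
  (141/77, -156/77)
  (177/107, -201/107)
  (87/56, -129/56)
  (51/37, -87/37)

4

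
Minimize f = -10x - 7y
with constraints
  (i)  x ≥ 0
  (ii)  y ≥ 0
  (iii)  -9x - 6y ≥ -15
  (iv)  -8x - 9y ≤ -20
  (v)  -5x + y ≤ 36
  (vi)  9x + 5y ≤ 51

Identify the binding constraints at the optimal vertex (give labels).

Vertices and f = -10x - 7y:
  (0, 5/2) → f = -35/2
  (0, 20/9) → f = -140/9
  (5/11, 20/11) → f = -190/11

The minimum is at (0, 5/2). Substituting into each constraint, equality holds for (i) and (iii); the remaining constraints have slack.

(i) and (iii)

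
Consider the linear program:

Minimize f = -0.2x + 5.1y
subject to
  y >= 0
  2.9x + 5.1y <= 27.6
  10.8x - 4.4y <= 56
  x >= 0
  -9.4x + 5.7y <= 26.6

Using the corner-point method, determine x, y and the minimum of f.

Feasible corners and f = -0.2x + 5.1y:
  (140/27, 0) → f = -28/27
  (0, 0) → f = 0
  (6, 2) → f = 9
  (722/2149, 33658/6447) → f = 285371/10745
  (0, 14/3) → f = 119/5

The binding constraints are y = 0 and 10.8x - 4.4y = 56.
Solving simultaneously gives x = 140/27, y = 0.

x = 140/27, y = 0, minimum f = -28/27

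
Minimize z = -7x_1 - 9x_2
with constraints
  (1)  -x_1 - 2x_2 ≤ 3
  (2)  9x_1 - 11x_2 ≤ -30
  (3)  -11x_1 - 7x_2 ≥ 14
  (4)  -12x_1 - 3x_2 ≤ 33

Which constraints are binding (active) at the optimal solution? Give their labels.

Vertices and z = -7x_1 - 9x_2:
  (-91/46, 51/46) → z = 89/23
  (-151/53, 21/53) → z = 868/53
  (-63/17, 65/17) → z = -144/17

The minimum is at (-63/17, 65/17). Substituting into each constraint, equality holds for (3) and (4); the remaining constraints have slack.

(3) and (4)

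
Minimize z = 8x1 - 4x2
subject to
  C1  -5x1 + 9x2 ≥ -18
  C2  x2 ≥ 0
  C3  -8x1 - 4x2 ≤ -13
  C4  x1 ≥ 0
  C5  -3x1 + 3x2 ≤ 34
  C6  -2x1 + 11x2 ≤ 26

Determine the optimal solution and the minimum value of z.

At the optimal vertex, -8x1 - 4x2 = -13 and -2x1 + 11x2 = 26.
Solving simultaneously gives x1 = 13/32, x2 = 39/16.

x1 = 13/32, x2 = 39/16, minimum z = -13/2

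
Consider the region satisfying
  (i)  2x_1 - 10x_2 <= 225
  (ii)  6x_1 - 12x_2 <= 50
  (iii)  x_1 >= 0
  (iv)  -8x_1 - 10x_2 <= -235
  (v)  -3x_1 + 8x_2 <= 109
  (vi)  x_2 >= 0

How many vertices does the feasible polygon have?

3

Of the 15 pairwise boundary intersections, those satisfying every inequality are:
  (830/39, 505/78)
  (427/3, 67)
  (395/47, 1577/94)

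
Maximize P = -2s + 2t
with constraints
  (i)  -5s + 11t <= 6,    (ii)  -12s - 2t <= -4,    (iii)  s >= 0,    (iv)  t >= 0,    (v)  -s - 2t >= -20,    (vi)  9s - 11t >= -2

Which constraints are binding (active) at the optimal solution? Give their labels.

Corner points and P = -2s + 2t:
  (208/21, 106/21) → P = -68/7
  (1, 1) → P = 0
  (1/3, 0) → P = -2/3
  (4/15, 2/5) → P = 4/15
  (20, 0) → P = -40

The maximum is at (4/15, 2/5). Substituting into each constraint, equality holds for (ii) and (vi); the remaining constraints have slack.

(ii) and (vi)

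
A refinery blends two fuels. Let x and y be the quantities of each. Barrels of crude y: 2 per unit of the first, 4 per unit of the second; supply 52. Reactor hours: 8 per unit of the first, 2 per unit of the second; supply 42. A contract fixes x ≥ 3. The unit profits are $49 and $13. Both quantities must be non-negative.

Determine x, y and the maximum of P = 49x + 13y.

x = 3, y = 9, maximum P = 264

Extreme points and P = 49x + 13y:
  (21/4, 0) → P = 1029/4
  (3, 0) → P = 147
  (3, 9) → P = 264

At the optimal vertex, 8x + 2y = 42 and x = 3.
Solving simultaneously gives x = 3, y = 9.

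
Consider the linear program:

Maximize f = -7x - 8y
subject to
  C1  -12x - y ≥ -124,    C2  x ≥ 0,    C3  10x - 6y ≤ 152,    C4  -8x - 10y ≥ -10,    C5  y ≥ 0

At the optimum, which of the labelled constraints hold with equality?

C2 and C5

Feasible corners and f = -7x - 8y:
  (0, 1) → f = -8
  (0, 0) → f = 0
  (5/4, 0) → f = -35/4

The maximum is at (0, 0). Substituting into each constraint, equality holds for C2 and C5; the remaining constraints have slack.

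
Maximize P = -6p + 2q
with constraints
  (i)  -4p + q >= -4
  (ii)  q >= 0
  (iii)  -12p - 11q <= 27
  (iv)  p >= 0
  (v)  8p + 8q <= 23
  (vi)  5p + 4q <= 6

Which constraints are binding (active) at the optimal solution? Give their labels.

Corner points and P = -6p + 2q:
  (1, 0) → P = -6
  (22/21, 4/21) → P = -124/21
  (0, 0) → P = 0
  (0, 3/2) → P = 3

The maximum is at (0, 3/2). Substituting into each constraint, equality holds for (iv) and (vi); the remaining constraints have slack.

(iv) and (vi)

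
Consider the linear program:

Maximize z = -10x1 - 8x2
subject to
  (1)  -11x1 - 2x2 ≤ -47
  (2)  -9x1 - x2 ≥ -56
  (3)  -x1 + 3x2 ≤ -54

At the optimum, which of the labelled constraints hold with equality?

(1) and (2)

Feasible corners and z = -10x1 - 8x2:
  (65/7, -193/7) → z = 894/7
  (249/35, -547/35) → z = 1886/35
  (111/14, -215/14) → z = 305/7

The maximum is at (65/7, -193/7). Substituting into each constraint, equality holds for (1) and (2); the remaining constraints have slack.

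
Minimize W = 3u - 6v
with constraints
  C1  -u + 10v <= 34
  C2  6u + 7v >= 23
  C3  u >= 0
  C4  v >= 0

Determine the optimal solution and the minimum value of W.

Feasible corners and W = 3u - 6v:
  (0, 17/5) → W = -102/5
  (0, 23/7) → W = -138/7
  (23/6, 0) → W = 23/2
The feasible region is unbounded (it extends along (10, 1), (1, 0)), but W strictly increases along every unbounded feasible direction, so there is no improving ray and the minimum is attained at a vertex.

At the optimal vertex, -u + 10v = 34 and u = 0.
Solving simultaneously gives u = 0, v = 17/5.

u = 0, v = 17/5, minimum W = -102/5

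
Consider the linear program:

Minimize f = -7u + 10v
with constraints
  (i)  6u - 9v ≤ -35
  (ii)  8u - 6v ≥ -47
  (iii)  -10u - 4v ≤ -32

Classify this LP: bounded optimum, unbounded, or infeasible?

From the feasible point (74/57, 271/57), moving in the direction (9, 6) keeps every constraint satisfied while f decreases without bound.

unbounded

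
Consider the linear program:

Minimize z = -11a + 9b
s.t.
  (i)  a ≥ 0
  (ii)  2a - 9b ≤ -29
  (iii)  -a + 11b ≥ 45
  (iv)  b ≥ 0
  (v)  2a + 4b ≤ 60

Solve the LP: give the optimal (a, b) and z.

a = 212/13, b = 89/13, minimum z = -1531/13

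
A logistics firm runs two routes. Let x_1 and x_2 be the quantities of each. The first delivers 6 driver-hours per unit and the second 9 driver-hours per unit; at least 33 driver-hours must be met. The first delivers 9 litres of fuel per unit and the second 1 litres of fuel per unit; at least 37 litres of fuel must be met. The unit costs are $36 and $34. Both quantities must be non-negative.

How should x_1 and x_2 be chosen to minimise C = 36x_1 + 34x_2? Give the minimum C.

x_1 = 4, x_2 = 1, minimum C = 178

Feasible corners and C = 36x_1 + 34x_2:
  (0, 37) → C = 1258
  (11/2, 0) → C = 198
  (4, 1) → C = 178
The feasible region is unbounded (it extends along (0, 1), (1, 0)), but C strictly increases along every unbounded feasible direction, so there is no improving ray and the minimum is attained at a vertex.

The optimum lies where 6x_1 + 9x_2 = 33 and 9x_1 + x_2 = 37.
Solving simultaneously gives x_1 = 4, x_2 = 1.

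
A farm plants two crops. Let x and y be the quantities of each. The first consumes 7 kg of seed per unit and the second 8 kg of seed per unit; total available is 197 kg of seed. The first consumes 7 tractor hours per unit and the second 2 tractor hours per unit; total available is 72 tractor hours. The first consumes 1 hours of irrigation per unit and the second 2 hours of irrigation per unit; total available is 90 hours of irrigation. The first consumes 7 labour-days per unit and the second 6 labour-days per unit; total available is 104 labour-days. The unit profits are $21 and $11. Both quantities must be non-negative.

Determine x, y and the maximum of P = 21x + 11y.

The binding constraints are 7x + 2y = 72 and 7x + 6y = 104.
Solving simultaneously gives x = 8, y = 8.

x = 8, y = 8, maximum P = 256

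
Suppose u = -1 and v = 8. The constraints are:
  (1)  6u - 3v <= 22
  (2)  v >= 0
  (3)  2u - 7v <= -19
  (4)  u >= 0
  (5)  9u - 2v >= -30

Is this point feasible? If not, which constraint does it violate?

not feasible — violates (4)

Constraint (4): u = -1, which is not ≥ 0. All other constraints are satisfied.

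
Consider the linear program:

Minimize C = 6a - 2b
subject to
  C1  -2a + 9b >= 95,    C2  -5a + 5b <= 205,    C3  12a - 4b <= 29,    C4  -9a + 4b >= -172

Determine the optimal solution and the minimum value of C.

a = -274/7, b = 13/7, minimum C = -1670/7

Corner points and C = 6a - 2b:
  (-274/7, 13/7) → C = -1670/7
  (641/100, 599/50) → C = 29/2
  (193/8, 521/8) → C = 29/2

The binding constraints are -2a + 9b = 95 and -5a + 5b = 205.
Solving simultaneously gives a = -274/7, b = 13/7.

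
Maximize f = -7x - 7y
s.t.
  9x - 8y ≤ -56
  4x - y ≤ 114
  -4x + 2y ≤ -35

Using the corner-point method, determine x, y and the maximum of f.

Extreme points and f = -7x - 7y:
  (968/23, 1250/23) → f = -15526/23
  (28, 77/2) → f = -931/2
  (193/4, 79) → f = -3563/4

At the optimal vertex, 9x - 8y = -56 and -4x + 2y = -35.
Solving simultaneously gives x = 28, y = 77/2.

x = 28, y = 77/2, maximum f = -931/2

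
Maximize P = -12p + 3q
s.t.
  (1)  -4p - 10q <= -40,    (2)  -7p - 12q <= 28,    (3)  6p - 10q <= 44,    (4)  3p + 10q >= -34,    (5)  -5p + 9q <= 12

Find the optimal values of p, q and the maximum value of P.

The optimum lies where -4p - 10q = -40 and -5p + 9q = 12.
Solving simultaneously gives p = 120/43, q = 124/43.

p = 120/43, q = 124/43, maximum P = -1068/43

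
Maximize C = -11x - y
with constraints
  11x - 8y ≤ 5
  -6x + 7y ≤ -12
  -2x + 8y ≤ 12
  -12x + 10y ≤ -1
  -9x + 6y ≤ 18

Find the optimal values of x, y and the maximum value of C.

x = -29, y = -81/2, maximum C = 719/2

Extreme points and C = -11x - y:
  (-61/29, -102/29) → C = 773/29
  (-29, -81/2) → C = 719/2
  (-113/24, -23/4) → C = 1381/24
  (-31/3, -25/2) → C = 757/6

The binding constraints are 11x - 8y = 5 and -9x + 6y = 18.
Solving simultaneously gives x = -29, y = -81/2.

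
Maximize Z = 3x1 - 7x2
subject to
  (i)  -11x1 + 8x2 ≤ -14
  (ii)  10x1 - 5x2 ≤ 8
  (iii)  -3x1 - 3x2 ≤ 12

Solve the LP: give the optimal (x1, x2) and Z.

x1 = -4/5, x2 = -16/5, maximum Z = 20

Feasible corners and Z = 3x1 - 7x2:
  (-6/25, -52/25) → Z = 346/25
  (-18/19, -58/19) → Z = 352/19
  (-4/5, -16/5) → Z = 20

The optimum lies where 10x1 - 5x2 = 8 and -3x1 - 3x2 = 12.
Solving simultaneously gives x1 = -4/5, x2 = -16/5.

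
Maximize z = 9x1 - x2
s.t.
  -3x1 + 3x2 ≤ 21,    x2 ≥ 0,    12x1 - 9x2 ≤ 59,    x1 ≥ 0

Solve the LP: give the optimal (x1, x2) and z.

The binding constraints are -3x1 + 3x2 = 21 and 12x1 - 9x2 = 59.
Solving simultaneously gives x1 = 122/3, x2 = 143/3.

x1 = 122/3, x2 = 143/3, maximum z = 955/3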